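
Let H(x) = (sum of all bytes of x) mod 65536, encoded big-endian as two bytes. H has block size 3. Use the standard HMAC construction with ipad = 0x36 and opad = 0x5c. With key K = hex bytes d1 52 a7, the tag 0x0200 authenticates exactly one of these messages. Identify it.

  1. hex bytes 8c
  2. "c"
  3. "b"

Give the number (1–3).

Key hex bytes d1 52 a7 is exactly B = 3 bytes: K' = d1 52 a7.
K' ⊕ ipad = e7 64 91; K' ⊕ opad = 8d 0e fb.
m1: inner = H(e7 64 91 8c) = 02 68; tag = H(8d 0e fb 02 68) = 0200 ← matches
m2: inner = H(e7 64 91 63) = 02 3f; tag = H(8d 0e fb 02 3f) = 01d7
m3: inner = H(e7 64 91 62) = 02 3e; tag = H(8d 0e fb 02 3e) = 01d6

1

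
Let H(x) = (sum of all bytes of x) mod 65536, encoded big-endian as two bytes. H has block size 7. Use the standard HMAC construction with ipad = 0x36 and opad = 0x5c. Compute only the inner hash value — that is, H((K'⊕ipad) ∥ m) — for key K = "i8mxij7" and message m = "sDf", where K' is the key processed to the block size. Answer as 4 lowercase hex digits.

02ef

Key "i8mxij7" = 69 38 6d 78 69 6a 37 is exactly B = 7 bytes: K' = 69 38 6d 78 69 6a 37.
K' ⊕ ipad = 5f 0e 5b 4e 5f 5c 01.
Inner input = 5f 0e 5b 4e 5f 5c 01 ∥ 73 44 66.
Inner hash: sum = 95+14+91+78+95+92+1+115+68+102 = 751 → 02 ef.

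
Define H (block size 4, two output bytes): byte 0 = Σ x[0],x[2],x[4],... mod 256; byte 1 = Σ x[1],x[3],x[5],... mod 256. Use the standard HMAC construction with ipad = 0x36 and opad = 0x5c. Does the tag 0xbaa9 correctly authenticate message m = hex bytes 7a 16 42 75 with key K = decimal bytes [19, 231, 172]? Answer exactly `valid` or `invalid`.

Key decimal bytes [19, 231, 172] = 13 e7 ac is 3 bytes ≤ B = 4; zero-pad to 4 bytes: K' = 13 e7 ac 00.
K' ⊕ ipad = 25 d1 9a 36; K' ⊕ opad = 4f bb f0 5c.
Inner hash: even-index sum = 379 mod 256 = 123; odd-index sum = 402 mod 256 = 146 → 7b 92.
Outer hash (recomputed tag): even-index sum = 442 mod 256 = 186; odd-index sum = 425 mod 256 = 169 → ba a9.
Recomputed tag = baa9; claimed = baa9 → match.

valid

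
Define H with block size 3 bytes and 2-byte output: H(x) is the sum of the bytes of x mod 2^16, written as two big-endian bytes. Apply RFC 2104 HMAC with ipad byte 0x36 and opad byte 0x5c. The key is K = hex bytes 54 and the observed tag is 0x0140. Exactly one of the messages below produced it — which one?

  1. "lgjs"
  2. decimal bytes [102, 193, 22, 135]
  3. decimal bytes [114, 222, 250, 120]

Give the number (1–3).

Key hex bytes 54 is 1 byte ≤ B = 3; zero-pad to 3 bytes: K' = 54 00 00.
K' ⊕ ipad = 62 36 36; K' ⊕ opad = 08 5c 5c.
m1: inner = H(62 36 36 6c 67 6a 73) = 02 7e; tag = H(08 5c 5c 02 7e) = 0140 ← matches
m2: inner = H(62 36 36 66 c1 16 87) = 02 92; tag = H(08 5c 5c 02 92) = 0154
m3: inner = H(62 36 36 72 de fa 78) = 03 90; tag = H(08 5c 5c 03 90) = 0153

1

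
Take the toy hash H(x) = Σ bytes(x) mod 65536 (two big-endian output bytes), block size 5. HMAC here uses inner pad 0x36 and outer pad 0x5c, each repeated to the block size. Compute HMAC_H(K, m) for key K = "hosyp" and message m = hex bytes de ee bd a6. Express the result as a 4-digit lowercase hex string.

01ab

Key "hosyp" = 68 6f 73 79 70 is exactly B = 5 bytes: K' = 68 6f 73 79 70.
K' ⊕ ipad = 5e 59 45 4f 46.  K' ⊕ opad = 34 33 2f 25 2c.
Inner input = (K'⊕ipad) ∥ m = 5e 59 45 4f 46 ∥ de ee bd a6.
Inner hash: sum = 94+89+69+79+70+222+238+189+166 = 1216 → 04 c0.
Outer input = (K'⊕opad) ∥ inner = 34 33 2f 25 2c ∥ 04 c0.
Outer hash (tag): sum = 52+51+47+37+44+4+192 = 427 → 01 ab.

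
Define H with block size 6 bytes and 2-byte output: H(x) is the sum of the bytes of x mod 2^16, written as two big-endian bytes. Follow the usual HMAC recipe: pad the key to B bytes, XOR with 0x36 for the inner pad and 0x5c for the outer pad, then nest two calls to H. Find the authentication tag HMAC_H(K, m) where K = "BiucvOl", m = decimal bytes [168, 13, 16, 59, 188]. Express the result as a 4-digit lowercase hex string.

Key "BiucvOl" = 42 69 75 63 76 4f 6c is 7 bytes > B = 6, so hash it first: H(key) = 02 b4, then zero-pad to 6 bytes: K' = 02 b4 00 00 00 00.
K' ⊕ ipad = 34 82 36 36 36 36.  K' ⊕ opad = 5e e8 5c 5c 5c 5c.
Inner input = (K'⊕ipad) ∥ m = 34 82 36 36 36 36 ∥ a8 0d 10 3b bc.
Inner hash: sum = 52+130+54+54+54+54+168+13+16+59+188 = 842 → 03 4a.
Outer input = (K'⊕opad) ∥ inner = 5e e8 5c 5c 5c 5c ∥ 03 4a.
Outer hash (tag): sum = 94+232+92+92+92+92+3+74 = 771 → 03 03.

0303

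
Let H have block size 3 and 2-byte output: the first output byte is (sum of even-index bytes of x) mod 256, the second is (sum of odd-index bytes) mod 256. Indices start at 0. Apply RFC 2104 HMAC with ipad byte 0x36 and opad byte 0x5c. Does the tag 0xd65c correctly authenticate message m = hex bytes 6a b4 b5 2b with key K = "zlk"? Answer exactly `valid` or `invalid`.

invalid

Key "zlk" = 7a 6c 6b is exactly B = 3 bytes: K' = 7a 6c 6b.
K' ⊕ ipad = 4c 5a 5d; K' ⊕ opad = 26 30 37.
Inner hash: even-index sum = 392 mod 256 = 136; odd-index sum = 377 mod 256 = 121 → 88 79.
Outer hash (recomputed tag): even-index sum = 214 mod 256 = 214; odd-index sum = 184 mod 256 = 184 → d6 b8.
Recomputed tag = d6b8; claimed = d65c → mismatch.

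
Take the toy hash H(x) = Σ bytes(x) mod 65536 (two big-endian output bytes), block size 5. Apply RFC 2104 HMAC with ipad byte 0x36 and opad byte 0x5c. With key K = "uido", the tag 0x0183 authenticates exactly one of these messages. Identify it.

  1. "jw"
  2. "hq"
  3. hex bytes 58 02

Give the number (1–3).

2

Key "uido" = 75 69 64 6f is 4 bytes ≤ B = 5; zero-pad to 5 bytes: K' = 75 69 64 6f 00.
K' ⊕ ipad = 43 5f 52 59 36; K' ⊕ opad = 29 35 38 33 5c.
m1: inner = H(43 5f 52 59 36 6a 77) = 02 64; tag = H(29 35 38 33 5c 02 64) = 018b
m2: inner = H(43 5f 52 59 36 68 71) = 02 5c; tag = H(29 35 38 33 5c 02 5c) = 0183 ← matches
m3: inner = H(43 5f 52 59 36 58 02) = 01 dd; tag = H(29 35 38 33 5c 01 dd) = 0203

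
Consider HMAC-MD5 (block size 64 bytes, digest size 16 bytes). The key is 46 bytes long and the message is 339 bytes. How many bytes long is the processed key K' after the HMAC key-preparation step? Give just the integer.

Key is 46 ≤ 64 bytes, zero-padded: |K'| = 64.

64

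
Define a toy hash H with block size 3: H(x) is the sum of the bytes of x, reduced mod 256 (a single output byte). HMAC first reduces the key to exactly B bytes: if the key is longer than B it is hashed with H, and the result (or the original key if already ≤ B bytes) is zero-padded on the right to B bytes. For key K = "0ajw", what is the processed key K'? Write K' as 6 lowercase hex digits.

720000

|K| = 4 > B = 3, so first hash the key.
H(K): sum = 48+97+106+119 = 370; mod 256 = 114 → 72.
Zero-pad H(K) = 72 to 3 bytes: K' = 72 00 00.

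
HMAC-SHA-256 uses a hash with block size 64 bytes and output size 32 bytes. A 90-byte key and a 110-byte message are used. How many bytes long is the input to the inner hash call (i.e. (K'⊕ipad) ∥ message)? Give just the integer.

174

Key is 90 > 64 bytes, so it is hashed to 32 bytes then zero-padded to 64: |K'| = 64.
Inner input = (K'⊕ipad) ∥ m → 64 + 110 = 174 bytes.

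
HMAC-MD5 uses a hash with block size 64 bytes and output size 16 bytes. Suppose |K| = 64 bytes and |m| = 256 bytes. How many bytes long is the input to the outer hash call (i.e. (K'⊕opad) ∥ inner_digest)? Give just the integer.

80

Key is 64 ≤ 64 bytes, zero-padded: |K'| = 64.
Outer input = (K'⊕opad) ∥ H(inner) → 64 + 16 = 80 bytes.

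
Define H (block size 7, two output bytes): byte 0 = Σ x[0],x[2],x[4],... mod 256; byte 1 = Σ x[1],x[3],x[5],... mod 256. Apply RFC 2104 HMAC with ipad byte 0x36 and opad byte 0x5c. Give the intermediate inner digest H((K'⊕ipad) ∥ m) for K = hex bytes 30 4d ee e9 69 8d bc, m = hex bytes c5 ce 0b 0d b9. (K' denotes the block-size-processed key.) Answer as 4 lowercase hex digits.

Key hex bytes 30 4d ee e9 69 8d bc is exactly B = 7 bytes: K' = 30 4d ee e9 69 8d bc.
K' ⊕ ipad = 06 7b d8 df 5f bb 8a.
Inner input = 06 7b d8 df 5f bb 8a ∥ c5 ce 0b 0d b9.
Inner hash: even-index sum = 674 mod 256 = 162; odd-index sum = 926 mod 256 = 158 → a2 9e.

a29e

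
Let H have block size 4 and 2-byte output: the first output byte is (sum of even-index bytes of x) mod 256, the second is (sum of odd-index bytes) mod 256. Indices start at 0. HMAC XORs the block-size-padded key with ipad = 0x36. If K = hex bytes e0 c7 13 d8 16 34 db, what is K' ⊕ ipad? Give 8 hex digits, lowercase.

Key hex bytes e0 c7 13 d8 16 34 db is 7 bytes > B = 4, so hash it first: H(key) = e4 d3, then zero-pad to 4 bytes: K' = e4 d3 00 00.
XOR each byte with 0x36: e4⊕36=d2, d3⊕36=e5, 00⊕36=36, 00⊕36=36.

d2e53636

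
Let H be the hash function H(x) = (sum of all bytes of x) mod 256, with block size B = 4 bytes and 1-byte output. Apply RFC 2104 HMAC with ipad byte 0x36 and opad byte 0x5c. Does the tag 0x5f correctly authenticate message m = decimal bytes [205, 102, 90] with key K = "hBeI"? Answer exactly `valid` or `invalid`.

Key "hBeI" = 68 42 65 49 is exactly B = 4 bytes: K' = 68 42 65 49.
K' ⊕ ipad = 5e 74 53 7f; K' ⊕ opad = 34 1e 39 15.
Inner hash: sum = 94+116+83+127+205+102+90 = 817; mod 256 = 49 → 31.
Outer hash (recomputed tag): sum = 52+30+57+21+49 = 209 → d1.
Recomputed tag = d1; claimed = 5f → mismatch.

invalid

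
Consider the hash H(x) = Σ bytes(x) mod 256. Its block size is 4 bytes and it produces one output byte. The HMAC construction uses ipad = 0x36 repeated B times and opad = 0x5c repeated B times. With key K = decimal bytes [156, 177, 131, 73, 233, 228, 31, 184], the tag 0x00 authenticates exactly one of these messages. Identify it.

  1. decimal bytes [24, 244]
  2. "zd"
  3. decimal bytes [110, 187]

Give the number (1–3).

2

Key decimal bytes [156, 177, 131, 73, 233, 228, 31, 184] = 9c b1 83 49 e9 e4 1f b8 is 8 bytes > B = 4, so hash it first: H(key) = bd, then zero-pad to 4 bytes: K' = bd 00 00 00.
K' ⊕ ipad = 8b 36 36 36; K' ⊕ opad = e1 5c 5c 5c.
m1: inner = H(8b 36 36 36 18 f4) = 39; tag = H(e1 5c 5c 5c 39) = 2e
m2: inner = H(8b 36 36 36 7a 64) = 0b; tag = H(e1 5c 5c 5c 0b) = 00 ← matches
m3: inner = H(8b 36 36 36 6e bb) = 56; tag = H(e1 5c 5c 5c 56) = 4b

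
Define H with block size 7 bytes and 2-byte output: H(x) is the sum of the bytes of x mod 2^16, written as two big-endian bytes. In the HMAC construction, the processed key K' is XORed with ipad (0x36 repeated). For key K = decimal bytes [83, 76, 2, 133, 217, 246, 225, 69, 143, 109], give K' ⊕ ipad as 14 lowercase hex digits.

Key decimal bytes [83, 76, 2, 133, 217, 246, 225, 69, 143, 109] = 53 4c 02 85 d9 f6 e1 45 8f 6d is 10 bytes > B = 7, so hash it first: H(key) = 05 17, then zero-pad to 7 bytes: K' = 05 17 00 00 00 00 00.
XOR each byte with 0x36: 05⊕36=33, 17⊕36=21, 00⊕36=36, 00⊕36=36, 00⊕36=36, 00⊕36=36, 00⊕36=36.

33213636363636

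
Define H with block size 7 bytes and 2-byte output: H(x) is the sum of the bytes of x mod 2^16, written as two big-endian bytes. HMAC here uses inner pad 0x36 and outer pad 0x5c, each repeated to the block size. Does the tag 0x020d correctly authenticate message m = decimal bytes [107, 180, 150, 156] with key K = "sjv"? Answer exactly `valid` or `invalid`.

valid

Key "sjv" = 73 6a 76 is 3 bytes ≤ B = 7; zero-pad to 7 bytes: K' = 73 6a 76 00 00 00 00.
K' ⊕ ipad = 45 5c 40 36 36 36 36; K' ⊕ opad = 2f 36 2a 5c 5c 5c 5c.
Inner hash: sum = 69+92+64+54+54+54+54+107+180+150+156 = 1034 → 04 0a.
Outer hash (recomputed tag): sum = 47+54+42+92+92+92+92+4+10 = 525 → 02 0d.
Recomputed tag = 020d; claimed = 020d → match.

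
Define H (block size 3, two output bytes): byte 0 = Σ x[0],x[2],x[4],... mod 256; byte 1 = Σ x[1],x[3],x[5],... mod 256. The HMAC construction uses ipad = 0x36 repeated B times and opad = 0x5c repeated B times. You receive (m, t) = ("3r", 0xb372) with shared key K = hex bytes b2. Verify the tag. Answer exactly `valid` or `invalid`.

Key hex bytes b2 is 1 byte ≤ B = 3; zero-pad to 3 bytes: K' = b2 00 00.
K' ⊕ ipad = 84 36 36; K' ⊕ opad = ee 5c 5c.
Inner hash: even-index sum = 300 mod 256 = 44; odd-index sum = 105 mod 256 = 105 → 2c 69.
Outer hash (recomputed tag): even-index sum = 435 mod 256 = 179; odd-index sum = 136 mod 256 = 136 → b3 88.
Recomputed tag = b388; claimed = b372 → mismatch.

invalid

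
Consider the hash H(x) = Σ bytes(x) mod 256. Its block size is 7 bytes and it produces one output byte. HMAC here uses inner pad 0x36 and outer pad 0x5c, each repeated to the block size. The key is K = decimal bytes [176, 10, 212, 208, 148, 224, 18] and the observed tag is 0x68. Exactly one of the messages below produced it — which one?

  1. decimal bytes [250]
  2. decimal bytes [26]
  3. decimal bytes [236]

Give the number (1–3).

2

Key decimal bytes [176, 10, 212, 208, 148, 224, 18] = b0 0a d4 d0 94 e0 12 is exactly B = 7 bytes: K' = b0 0a d4 d0 94 e0 12.
K' ⊕ ipad = 86 3c e2 e6 a2 d6 24; K' ⊕ opad = ec 56 88 8c c8 bc 4e.
m1: inner = H(86 3c e2 e6 a2 d6 24 fa) = 20; tag = H(ec 56 88 8c c8 bc 4e 20) = 48
m2: inner = H(86 3c e2 e6 a2 d6 24 1a) = 40; tag = H(ec 56 88 8c c8 bc 4e 40) = 68 ← matches
m3: inner = H(86 3c e2 e6 a2 d6 24 ec) = 12; tag = H(ec 56 88 8c c8 bc 4e 12) = 3a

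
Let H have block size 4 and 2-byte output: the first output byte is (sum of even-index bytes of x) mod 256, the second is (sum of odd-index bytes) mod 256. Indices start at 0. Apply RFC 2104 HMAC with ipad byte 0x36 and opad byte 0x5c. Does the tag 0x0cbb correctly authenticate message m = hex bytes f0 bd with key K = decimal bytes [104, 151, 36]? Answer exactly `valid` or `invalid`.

Key decimal bytes [104, 151, 36] = 68 97 24 is 3 bytes ≤ B = 4; zero-pad to 4 bytes: K' = 68 97 24 00.
K' ⊕ ipad = 5e a1 12 36; K' ⊕ opad = 34 cb 78 5c.
Inner hash: even-index sum = 352 mod 256 = 96; odd-index sum = 404 mod 256 = 148 → 60 94.
Outer hash (recomputed tag): even-index sum = 268 mod 256 = 12; odd-index sum = 443 mod 256 = 187 → 0c bb.
Recomputed tag = 0cbb; claimed = 0cbb → match.

valid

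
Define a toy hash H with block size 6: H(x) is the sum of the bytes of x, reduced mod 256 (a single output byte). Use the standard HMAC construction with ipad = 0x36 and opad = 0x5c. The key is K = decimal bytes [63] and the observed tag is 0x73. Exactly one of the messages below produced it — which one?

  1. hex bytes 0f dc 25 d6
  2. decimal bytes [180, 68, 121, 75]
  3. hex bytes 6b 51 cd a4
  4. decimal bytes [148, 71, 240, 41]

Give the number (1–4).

3

Key decimal bytes [63] = 3f is 1 byte ≤ B = 6; zero-pad to 6 bytes: K' = 3f 00 00 00 00 00.
K' ⊕ ipad = 09 36 36 36 36 36; K' ⊕ opad = 63 5c 5c 5c 5c 5c.
m1: inner = H(09 36 36 36 36 36 0f dc 25 d6) = fd; tag = H(63 5c 5c 5c 5c 5c fd) = 2c
m2: inner = H(09 36 36 36 36 36 b4 44 79 4b) = d3; tag = H(63 5c 5c 5c 5c 5c d3) = 02
m3: inner = H(09 36 36 36 36 36 6b 51 cd a4) = 44; tag = H(63 5c 5c 5c 5c 5c 44) = 73 ← matches
m4: inner = H(09 36 36 36 36 36 94 47 f0 29) = 0b; tag = H(63 5c 5c 5c 5c 5c 0b) = 3a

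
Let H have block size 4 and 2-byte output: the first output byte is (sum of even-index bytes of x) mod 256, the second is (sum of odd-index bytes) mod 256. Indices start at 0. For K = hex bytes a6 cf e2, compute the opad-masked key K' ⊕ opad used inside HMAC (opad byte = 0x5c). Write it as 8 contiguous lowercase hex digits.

fa93be5c

Key hex bytes a6 cf e2 is 3 bytes ≤ B = 4; zero-pad to 4 bytes: K' = a6 cf e2 00.
XOR each byte with 0x5c: a6⊕5c=fa, cf⊕5c=93, e2⊕5c=be, 00⊕5c=5c.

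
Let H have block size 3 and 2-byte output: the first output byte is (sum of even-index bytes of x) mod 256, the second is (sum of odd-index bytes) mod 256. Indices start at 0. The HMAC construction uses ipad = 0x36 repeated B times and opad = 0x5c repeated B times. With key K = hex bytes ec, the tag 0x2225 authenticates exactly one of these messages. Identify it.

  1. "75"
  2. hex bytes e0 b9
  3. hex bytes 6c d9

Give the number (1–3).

Key hex bytes ec is 1 byte ≤ B = 3; zero-pad to 3 bytes: K' = ec 00 00.
K' ⊕ ipad = da 36 36; K' ⊕ opad = b0 5c 5c.
m1: inner = H(da 36 36 37 35) = 45 6d; tag = H(b0 5c 5c 45 6d) = 79a1
m2: inner = H(da 36 36 e0 b9) = c9 16; tag = H(b0 5c 5c c9 16) = 2225 ← matches
m3: inner = H(da 36 36 6c d9) = e9 a2; tag = H(b0 5c 5c e9 a2) = ae45

2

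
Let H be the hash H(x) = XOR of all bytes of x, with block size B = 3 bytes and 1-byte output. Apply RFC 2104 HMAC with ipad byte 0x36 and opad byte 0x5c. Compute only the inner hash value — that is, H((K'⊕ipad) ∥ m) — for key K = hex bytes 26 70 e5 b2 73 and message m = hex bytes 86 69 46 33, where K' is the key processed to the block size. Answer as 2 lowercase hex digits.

de

Key hex bytes 26 70 e5 b2 73 is 5 bytes > B = 3, so hash it first: H(key) = 72, then zero-pad to 3 bytes: K' = 72 00 00.
K' ⊕ ipad = 44 36 36.
Inner input = 44 36 36 ∥ 86 69 46 33.
Inner hash: XOR 44⊕36⊕36⊕86⊕69⊕46⊕33 = de.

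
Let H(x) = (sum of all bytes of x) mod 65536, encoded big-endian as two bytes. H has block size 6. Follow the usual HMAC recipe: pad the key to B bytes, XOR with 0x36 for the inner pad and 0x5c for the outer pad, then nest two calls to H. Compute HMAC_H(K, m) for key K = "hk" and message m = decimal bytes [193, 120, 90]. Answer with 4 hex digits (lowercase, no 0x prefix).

0204

Key "hk" = 68 6b is 2 bytes ≤ B = 6; zero-pad to 6 bytes: K' = 68 6b 00 00 00 00.
K' ⊕ ipad = 5e 5d 36 36 36 36.  K' ⊕ opad = 34 37 5c 5c 5c 5c.
Inner input = (K'⊕ipad) ∥ m = 5e 5d 36 36 36 36 ∥ c1 78 5a.
Inner hash: sum = 94+93+54+54+54+54+193+120+90 = 806 → 03 26.
Outer input = (K'⊕opad) ∥ inner = 34 37 5c 5c 5c 5c ∥ 03 26.
Outer hash (tag): sum = 52+55+92+92+92+92+3+38 = 516 → 02 04.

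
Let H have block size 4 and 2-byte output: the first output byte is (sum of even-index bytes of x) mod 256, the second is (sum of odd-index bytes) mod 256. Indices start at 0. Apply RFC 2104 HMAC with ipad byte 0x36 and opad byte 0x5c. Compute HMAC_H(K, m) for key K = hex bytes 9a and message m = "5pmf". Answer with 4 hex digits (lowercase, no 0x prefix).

a6fa

Key hex bytes 9a is 1 byte ≤ B = 4; zero-pad to 4 bytes: K' = 9a 00 00 00.
K' ⊕ ipad = ac 36 36 36.  K' ⊕ opad = c6 5c 5c 5c.
Inner input = (K'⊕ipad) ∥ m = ac 36 36 36 ∥ 35 70 6d 66.
Inner hash: even-index sum = 388 mod 256 = 132; odd-index sum = 322 mod 256 = 66 → 84 42.
Outer input = (K'⊕opad) ∥ inner = c6 5c 5c 5c ∥ 84 42.
Outer hash (tag): even-index sum = 422 mod 256 = 166; odd-index sum = 250 mod 256 = 250 → a6 fa.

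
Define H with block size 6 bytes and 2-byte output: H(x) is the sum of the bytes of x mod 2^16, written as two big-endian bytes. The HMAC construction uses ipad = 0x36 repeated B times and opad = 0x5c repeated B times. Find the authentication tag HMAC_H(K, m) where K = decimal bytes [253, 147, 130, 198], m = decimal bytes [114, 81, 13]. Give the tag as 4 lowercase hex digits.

Key decimal bytes [253, 147, 130, 198] = fd 93 82 c6 is 4 bytes ≤ B = 6; zero-pad to 6 bytes: K' = fd 93 82 c6 00 00.
K' ⊕ ipad = cb a5 b4 f0 36 36.  K' ⊕ opad = a1 cf de 9a 5c 5c.
Inner input = (K'⊕ipad) ∥ m = cb a5 b4 f0 36 36 ∥ 72 51 0d.
Inner hash: sum = 203+165+180+240+54+54+114+81+13 = 1104 → 04 50.
Outer input = (K'⊕opad) ∥ inner = a1 cf de 9a 5c 5c ∥ 04 50.
Outer hash (tag): sum = 161+207+222+154+92+92+4+80 = 1012 → 03 f4.

03f4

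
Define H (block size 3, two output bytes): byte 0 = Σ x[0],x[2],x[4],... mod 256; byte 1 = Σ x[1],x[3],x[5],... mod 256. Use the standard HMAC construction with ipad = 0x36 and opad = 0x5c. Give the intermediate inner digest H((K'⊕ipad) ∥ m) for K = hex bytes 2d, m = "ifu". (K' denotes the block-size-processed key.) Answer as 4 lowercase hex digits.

b714

Key hex bytes 2d is 1 byte ≤ B = 3; zero-pad to 3 bytes: K' = 2d 00 00.
K' ⊕ ipad = 1b 36 36.
Inner input = 1b 36 36 ∥ 69 66 75.
Inner hash: even-index sum = 183 mod 256 = 183; odd-index sum = 276 mod 256 = 20 → b7 14.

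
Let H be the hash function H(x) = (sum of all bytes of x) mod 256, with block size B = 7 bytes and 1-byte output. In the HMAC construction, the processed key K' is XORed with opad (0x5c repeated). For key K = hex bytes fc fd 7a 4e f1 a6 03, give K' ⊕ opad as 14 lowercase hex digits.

Key hex bytes fc fd 7a 4e f1 a6 03 is exactly B = 7 bytes: K' = fc fd 7a 4e f1 a6 03.
XOR each byte with 0x5c: fc⊕5c=a0, fd⊕5c=a1, 7a⊕5c=26, 4e⊕5c=12, f1⊕5c=ad, a6⊕5c=fa, 03⊕5c=5f.

a0a12612adfa5f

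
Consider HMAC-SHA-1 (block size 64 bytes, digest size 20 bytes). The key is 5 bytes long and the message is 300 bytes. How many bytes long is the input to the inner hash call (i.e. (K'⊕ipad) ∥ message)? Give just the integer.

364

Key is 5 ≤ 64 bytes, zero-padded: |K'| = 64.
Inner input = (K'⊕ipad) ∥ m → 64 + 300 = 364 bytes.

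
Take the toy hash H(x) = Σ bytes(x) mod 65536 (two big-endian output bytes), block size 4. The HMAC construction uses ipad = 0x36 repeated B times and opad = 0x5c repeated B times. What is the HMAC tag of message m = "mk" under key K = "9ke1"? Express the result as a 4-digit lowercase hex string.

01e1

Key "9ke1" = 39 6b 65 31 is exactly B = 4 bytes: K' = 39 6b 65 31.
K' ⊕ ipad = 0f 5d 53 07.  K' ⊕ opad = 65 37 39 6d.
Inner input = (K'⊕ipad) ∥ m = 0f 5d 53 07 ∥ 6d 6b.
Inner hash: sum = 15+93+83+7+109+107 = 414 → 01 9e.
Outer input = (K'⊕opad) ∥ inner = 65 37 39 6d ∥ 01 9e.
Outer hash (tag): sum = 101+55+57+109+1+158 = 481 → 01 e1.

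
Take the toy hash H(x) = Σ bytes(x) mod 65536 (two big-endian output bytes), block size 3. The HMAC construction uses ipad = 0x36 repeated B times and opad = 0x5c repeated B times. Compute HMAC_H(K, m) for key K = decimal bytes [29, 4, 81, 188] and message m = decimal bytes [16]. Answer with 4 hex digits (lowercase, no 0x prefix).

01c0

Key decimal bytes [29, 4, 81, 188] = 1d 04 51 bc is 4 bytes > B = 3, so hash it first: H(key) = 01 2e, then zero-pad to 3 bytes: K' = 01 2e 00.
K' ⊕ ipad = 37 18 36.  K' ⊕ opad = 5d 72 5c.
Inner input = (K'⊕ipad) ∥ m = 37 18 36 ∥ 10.
Inner hash: sum = 55+24+54+16 = 149 → 00 95.
Outer input = (K'⊕opad) ∥ inner = 5d 72 5c ∥ 00 95.
Outer hash (tag): sum = 93+114+92+0+149 = 448 → 01 c0.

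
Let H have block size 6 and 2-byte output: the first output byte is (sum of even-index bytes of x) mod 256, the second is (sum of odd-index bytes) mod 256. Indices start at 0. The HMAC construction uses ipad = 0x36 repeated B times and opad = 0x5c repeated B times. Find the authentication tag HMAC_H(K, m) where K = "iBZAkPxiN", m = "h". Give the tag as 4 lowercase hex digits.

f68e

Key "iBZAkPxiN" = 69 42 5a 41 6b 50 78 69 4e is 9 bytes > B = 6, so hash it first: H(key) = f4 3c, then zero-pad to 6 bytes: K' = f4 3c 00 00 00 00.
K' ⊕ ipad = c2 0a 36 36 36 36.  K' ⊕ opad = a8 60 5c 5c 5c 5c.
Inner input = (K'⊕ipad) ∥ m = c2 0a 36 36 36 36 ∥ 68.
Inner hash: even-index sum = 406 mod 256 = 150; odd-index sum = 118 mod 256 = 118 → 96 76.
Outer input = (K'⊕opad) ∥ inner = a8 60 5c 5c 5c 5c ∥ 96 76.
Outer hash (tag): even-index sum = 502 mod 256 = 246; odd-index sum = 398 mod 256 = 142 → f6 8e.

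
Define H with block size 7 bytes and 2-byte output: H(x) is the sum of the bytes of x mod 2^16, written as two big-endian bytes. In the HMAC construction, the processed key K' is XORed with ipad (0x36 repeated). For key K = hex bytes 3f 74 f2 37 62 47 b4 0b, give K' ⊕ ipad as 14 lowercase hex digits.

Key hex bytes 3f 74 f2 37 62 47 b4 0b is 8 bytes > B = 7, so hash it first: H(key) = 03 44, then zero-pad to 7 bytes: K' = 03 44 00 00 00 00 00.
XOR each byte with 0x36: 03⊕36=35, 44⊕36=72, 00⊕36=36, 00⊕36=36, 00⊕36=36, 00⊕36=36, 00⊕36=36.

35723636363636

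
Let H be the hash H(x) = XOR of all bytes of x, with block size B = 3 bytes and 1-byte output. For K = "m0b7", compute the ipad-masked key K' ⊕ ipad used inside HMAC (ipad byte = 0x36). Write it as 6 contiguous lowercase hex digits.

Key "m0b7" = 6d 30 62 37 is 4 bytes > B = 3, so hash it first: H(key) = 08, then zero-pad to 3 bytes: K' = 08 00 00.
XOR each byte with 0x36: 08⊕36=3e, 00⊕36=36, 00⊕36=36.

3e3636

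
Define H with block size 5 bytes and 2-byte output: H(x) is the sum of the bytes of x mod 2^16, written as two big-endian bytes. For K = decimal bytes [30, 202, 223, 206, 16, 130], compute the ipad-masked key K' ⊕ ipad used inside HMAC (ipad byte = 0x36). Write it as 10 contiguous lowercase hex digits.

Key decimal bytes [30, 202, 223, 206, 16, 130] = 1e ca df ce 10 82 is 6 bytes > B = 5, so hash it first: H(key) = 03 27, then zero-pad to 5 bytes: K' = 03 27 00 00 00.
XOR each byte with 0x36: 03⊕36=35, 27⊕36=11, 00⊕36=36, 00⊕36=36, 00⊕36=36.

3511363636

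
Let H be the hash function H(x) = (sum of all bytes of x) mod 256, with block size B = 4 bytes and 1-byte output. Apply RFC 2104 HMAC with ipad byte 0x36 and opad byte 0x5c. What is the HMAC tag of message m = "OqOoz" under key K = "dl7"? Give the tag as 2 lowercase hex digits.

Key "dl7" = 64 6c 37 is 3 bytes ≤ B = 4; zero-pad to 4 bytes: K' = 64 6c 37 00.
K' ⊕ ipad = 52 5a 01 36.  K' ⊕ opad = 38 30 6b 5c.
Inner input = (K'⊕ipad) ∥ m = 52 5a 01 36 ∥ 4f 71 4f 6f 7a.
Inner hash: sum = 82+90+1+54+79+113+79+111+122 = 731; mod 256 = 219 → db.
Outer input = (K'⊕opad) ∥ inner = 38 30 6b 5c ∥ db.
Outer hash (tag): sum = 56+48+107+92+219 = 522; mod 256 = 10 → 0a.

0a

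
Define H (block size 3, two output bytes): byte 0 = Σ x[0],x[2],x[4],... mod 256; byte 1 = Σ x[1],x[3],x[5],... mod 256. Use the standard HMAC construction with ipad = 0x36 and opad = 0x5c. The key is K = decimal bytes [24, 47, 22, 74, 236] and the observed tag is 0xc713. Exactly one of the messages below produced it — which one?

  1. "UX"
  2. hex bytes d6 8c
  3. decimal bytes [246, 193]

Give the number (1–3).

Key decimal bytes [24, 47, 22, 74, 236] = 18 2f 16 4a ec is 5 bytes > B = 3, so hash it first: H(key) = 1a 79, then zero-pad to 3 bytes: K' = 1a 79 00.
K' ⊕ ipad = 2c 4f 36; K' ⊕ opad = 46 25 5c.
m1: inner = H(2c 4f 36 55 58) = ba a4; tag = H(46 25 5c ba a4) = 46df
m2: inner = H(2c 4f 36 d6 8c) = ee 25; tag = H(46 25 5c ee 25) = c713 ← matches
m3: inner = H(2c 4f 36 f6 c1) = 23 45; tag = H(46 25 5c 23 45) = e748

2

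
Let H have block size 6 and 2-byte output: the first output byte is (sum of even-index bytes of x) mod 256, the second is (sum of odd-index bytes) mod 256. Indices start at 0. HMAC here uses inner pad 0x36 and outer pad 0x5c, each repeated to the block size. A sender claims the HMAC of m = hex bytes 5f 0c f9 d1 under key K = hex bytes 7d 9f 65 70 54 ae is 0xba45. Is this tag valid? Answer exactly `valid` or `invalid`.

valid

Key hex bytes 7d 9f 65 70 54 ae is exactly B = 6 bytes: K' = 7d 9f 65 70 54 ae.
K' ⊕ ipad = 4b a9 53 46 62 98; K' ⊕ opad = 21 c3 39 2c 08 f2.
Inner hash: even-index sum = 600 mod 256 = 88; odd-index sum = 612 mod 256 = 100 → 58 64.
Outer hash (recomputed tag): even-index sum = 186 mod 256 = 186; odd-index sum = 581 mod 256 = 69 → ba 45.
Recomputed tag = ba45; claimed = ba45 → match.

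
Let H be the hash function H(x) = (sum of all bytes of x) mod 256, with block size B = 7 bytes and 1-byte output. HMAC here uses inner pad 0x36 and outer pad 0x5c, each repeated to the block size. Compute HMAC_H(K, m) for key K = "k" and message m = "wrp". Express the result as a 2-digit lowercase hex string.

Key "k" = 6b is 1 byte ≤ B = 7; zero-pad to 7 bytes: K' = 6b 00 00 00 00 00 00.
K' ⊕ ipad = 5d 36 36 36 36 36 36.  K' ⊕ opad = 37 5c 5c 5c 5c 5c 5c.
Inner input = (K'⊕ipad) ∥ m = 5d 36 36 36 36 36 36 ∥ 77 72 70.
Inner hash: sum = 93+54+54+54+54+54+54+119+114+112 = 762; mod 256 = 250 → fa.
Outer input = (K'⊕opad) ∥ inner = 37 5c 5c 5c 5c 5c 5c ∥ fa.
Outer hash (tag): sum = 55+92+92+92+92+92+92+250 = 857; mod 256 = 89 → 59.

59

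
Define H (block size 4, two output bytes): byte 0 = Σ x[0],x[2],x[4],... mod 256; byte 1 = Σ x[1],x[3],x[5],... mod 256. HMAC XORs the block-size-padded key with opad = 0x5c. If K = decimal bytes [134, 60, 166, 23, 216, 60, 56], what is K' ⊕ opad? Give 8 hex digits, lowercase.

60d35c5c

Key decimal bytes [134, 60, 166, 23, 216, 60, 56] = 86 3c a6 17 d8 3c 38 is 7 bytes > B = 4, so hash it first: H(key) = 3c 8f, then zero-pad to 4 bytes: K' = 3c 8f 00 00.
XOR each byte with 0x5c: 3c⊕5c=60, 8f⊕5c=d3, 00⊕5c=5c, 00⊕5c=5c.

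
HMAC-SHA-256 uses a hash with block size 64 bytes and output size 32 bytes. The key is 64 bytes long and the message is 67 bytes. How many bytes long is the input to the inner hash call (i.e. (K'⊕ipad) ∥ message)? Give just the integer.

Key is 64 ≤ 64 bytes, zero-padded: |K'| = 64.
Inner input = (K'⊕ipad) ∥ m → 64 + 67 = 131 bytes.

131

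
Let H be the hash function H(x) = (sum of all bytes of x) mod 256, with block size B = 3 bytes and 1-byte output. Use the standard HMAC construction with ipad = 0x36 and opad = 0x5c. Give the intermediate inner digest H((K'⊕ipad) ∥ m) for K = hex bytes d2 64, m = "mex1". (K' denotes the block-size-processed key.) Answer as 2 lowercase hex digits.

e7

Key hex bytes d2 64 is 2 bytes ≤ B = 3; zero-pad to 3 bytes: K' = d2 64 00.
K' ⊕ ipad = e4 52 36.
Inner input = e4 52 36 ∥ 6d 65 78 31.
Inner hash: sum = 228+82+54+109+101+120+49 = 743; mod 256 = 231 → e7.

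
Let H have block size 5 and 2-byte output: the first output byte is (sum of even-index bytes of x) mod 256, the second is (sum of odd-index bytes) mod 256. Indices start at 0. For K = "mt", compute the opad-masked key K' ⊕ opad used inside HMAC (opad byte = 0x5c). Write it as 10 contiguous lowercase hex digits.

Key "mt" = 6d 74 is 2 bytes ≤ B = 5; zero-pad to 5 bytes: K' = 6d 74 00 00 00.
XOR each byte with 0x5c: 6d⊕5c=31, 74⊕5c=28, 00⊕5c=5c, 00⊕5c=5c, 00⊕5c=5c.

31285c5c5c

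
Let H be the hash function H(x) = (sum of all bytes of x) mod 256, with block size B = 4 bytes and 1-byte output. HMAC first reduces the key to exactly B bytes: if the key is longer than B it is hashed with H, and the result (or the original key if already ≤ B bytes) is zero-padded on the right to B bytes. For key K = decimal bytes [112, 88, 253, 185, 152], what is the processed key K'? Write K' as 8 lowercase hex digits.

16000000

|K| = 5 > B = 4, so first hash the key.
H(K): sum = 112+88+253+185+152 = 790; mod 256 = 22 → 16.
Zero-pad H(K) = 16 to 4 bytes: K' = 16 00 00 00.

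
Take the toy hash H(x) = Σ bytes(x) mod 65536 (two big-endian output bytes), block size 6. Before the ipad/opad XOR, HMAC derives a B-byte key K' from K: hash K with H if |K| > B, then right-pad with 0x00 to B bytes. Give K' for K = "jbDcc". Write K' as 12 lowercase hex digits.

6a6244636300

Key "jbDcc" = 6a 62 44 63 63 is 5 bytes ≤ B = 6; zero-pad to 6 bytes: K' = 6a 62 44 63 63 00.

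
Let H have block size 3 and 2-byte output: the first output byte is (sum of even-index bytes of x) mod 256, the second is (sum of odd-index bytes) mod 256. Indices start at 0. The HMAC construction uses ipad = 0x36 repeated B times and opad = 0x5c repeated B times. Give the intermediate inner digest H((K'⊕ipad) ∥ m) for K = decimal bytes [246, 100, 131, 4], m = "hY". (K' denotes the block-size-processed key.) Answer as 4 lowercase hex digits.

dec6

Key decimal bytes [246, 100, 131, 4] = f6 64 83 04 is 4 bytes > B = 3, so hash it first: H(key) = 79 68, then zero-pad to 3 bytes: K' = 79 68 00.
K' ⊕ ipad = 4f 5e 36.
Inner input = 4f 5e 36 ∥ 68 59.
Inner hash: even-index sum = 222 mod 256 = 222; odd-index sum = 198 mod 256 = 198 → de c6.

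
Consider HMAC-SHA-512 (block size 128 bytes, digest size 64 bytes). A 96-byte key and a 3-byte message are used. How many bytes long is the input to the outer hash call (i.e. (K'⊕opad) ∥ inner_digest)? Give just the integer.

Key is 96 ≤ 128 bytes, zero-padded: |K'| = 128.
Outer input = (K'⊕opad) ∥ H(inner) → 128 + 64 = 192 bytes.

192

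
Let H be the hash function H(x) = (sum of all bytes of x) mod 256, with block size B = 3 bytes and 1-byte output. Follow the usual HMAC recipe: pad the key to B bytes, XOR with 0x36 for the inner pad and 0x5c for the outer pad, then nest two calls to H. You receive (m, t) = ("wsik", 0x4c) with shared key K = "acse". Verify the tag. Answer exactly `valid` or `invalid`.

Key "acse" = 61 63 73 65 is 4 bytes > B = 3, so hash it first: H(key) = 9c, then zero-pad to 3 bytes: K' = 9c 00 00.
K' ⊕ ipad = aa 36 36; K' ⊕ opad = c0 5c 5c.
Inner hash: sum = 170+54+54+119+115+105+107 = 724; mod 256 = 212 → d4.
Outer hash (recomputed tag): sum = 192+92+92+212 = 588; mod 256 = 76 → 4c.
Recomputed tag = 4c; claimed = 4c → match.

valid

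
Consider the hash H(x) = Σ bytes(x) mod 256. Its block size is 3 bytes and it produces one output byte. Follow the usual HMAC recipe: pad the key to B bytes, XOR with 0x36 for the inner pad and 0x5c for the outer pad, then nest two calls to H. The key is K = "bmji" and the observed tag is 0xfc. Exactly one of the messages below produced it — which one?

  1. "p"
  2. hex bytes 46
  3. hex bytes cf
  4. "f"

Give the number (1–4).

Key "bmji" = 62 6d 6a 69 is 4 bytes > B = 3, so hash it first: H(key) = a2, then zero-pad to 3 bytes: K' = a2 00 00.
K' ⊕ ipad = 94 36 36; K' ⊕ opad = fe 5c 5c.
m1: inner = H(94 36 36 70) = 70; tag = H(fe 5c 5c 70) = 26
m2: inner = H(94 36 36 46) = 46; tag = H(fe 5c 5c 46) = fc ← matches
m3: inner = H(94 36 36 cf) = cf; tag = H(fe 5c 5c cf) = 85
m4: inner = H(94 36 36 66) = 66; tag = H(fe 5c 5c 66) = 1c

2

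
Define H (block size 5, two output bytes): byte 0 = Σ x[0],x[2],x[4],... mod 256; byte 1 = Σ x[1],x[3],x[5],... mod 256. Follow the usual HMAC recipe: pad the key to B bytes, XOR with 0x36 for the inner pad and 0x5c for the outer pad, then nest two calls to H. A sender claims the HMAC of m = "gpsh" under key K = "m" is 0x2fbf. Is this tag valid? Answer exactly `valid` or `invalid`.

Key "m" = 6d is 1 byte ≤ B = 5; zero-pad to 5 bytes: K' = 6d 00 00 00 00.
K' ⊕ ipad = 5b 36 36 36 36; K' ⊕ opad = 31 5c 5c 5c 5c.
Inner hash: even-index sum = 415 mod 256 = 159; odd-index sum = 326 mod 256 = 70 → 9f 46.
Outer hash (recomputed tag): even-index sum = 303 mod 256 = 47; odd-index sum = 343 mod 256 = 87 → 2f 57.
Recomputed tag = 2f57; claimed = 2fbf → mismatch.

invalid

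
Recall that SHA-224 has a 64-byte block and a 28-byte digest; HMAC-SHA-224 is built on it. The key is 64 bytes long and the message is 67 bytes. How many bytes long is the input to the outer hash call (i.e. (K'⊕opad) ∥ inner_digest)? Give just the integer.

92

Key is 64 ≤ 64 bytes, zero-padded: |K'| = 64.
Outer input = (K'⊕opad) ∥ H(inner) → 64 + 28 = 92 bytes.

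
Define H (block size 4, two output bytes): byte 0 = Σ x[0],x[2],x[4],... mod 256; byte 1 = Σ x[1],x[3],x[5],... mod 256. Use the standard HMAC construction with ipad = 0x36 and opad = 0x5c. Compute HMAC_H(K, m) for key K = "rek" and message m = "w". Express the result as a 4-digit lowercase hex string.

7d1e

Key "rek" = 72 65 6b is 3 bytes ≤ B = 4; zero-pad to 4 bytes: K' = 72 65 6b 00.
K' ⊕ ipad = 44 53 5d 36.  K' ⊕ opad = 2e 39 37 5c.
Inner input = (K'⊕ipad) ∥ m = 44 53 5d 36 ∥ 77.
Inner hash: even-index sum = 280 mod 256 = 24; odd-index sum = 137 mod 256 = 137 → 18 89.
Outer input = (K'⊕opad) ∥ inner = 2e 39 37 5c ∥ 18 89.
Outer hash (tag): even-index sum = 125 mod 256 = 125; odd-index sum = 286 mod 256 = 30 → 7d 1e.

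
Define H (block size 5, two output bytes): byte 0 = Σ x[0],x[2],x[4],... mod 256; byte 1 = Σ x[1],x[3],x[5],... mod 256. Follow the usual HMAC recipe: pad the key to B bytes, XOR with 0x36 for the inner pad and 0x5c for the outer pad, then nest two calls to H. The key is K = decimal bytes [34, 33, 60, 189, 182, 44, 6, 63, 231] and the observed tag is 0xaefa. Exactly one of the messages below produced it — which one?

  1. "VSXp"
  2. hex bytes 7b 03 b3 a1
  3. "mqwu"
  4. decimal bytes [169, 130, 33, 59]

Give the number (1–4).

3

Key decimal bytes [34, 33, 60, 189, 182, 44, 6, 63, 231] = 22 21 3c bd b6 2c 06 3f e7 is 9 bytes > B = 5, so hash it first: H(key) = 01 49, then zero-pad to 5 bytes: K' = 01 49 00 00 00.
K' ⊕ ipad = 37 7f 36 36 36; K' ⊕ opad = 5d 15 5c 5c 5c.
m1: inner = H(37 7f 36 36 36 56 53 58 70) = 66 63; tag = H(5d 15 5c 5c 5c 66 63) = 78d7
m2: inner = H(37 7f 36 36 36 7b 03 b3 a1) = 47 e3; tag = H(5d 15 5c 5c 5c 47 e3) = f8b8
m3: inner = H(37 7f 36 36 36 6d 71 77 75) = 89 99; tag = H(5d 15 5c 5c 5c 89 99) = aefa ← matches
m4: inner = H(37 7f 36 36 36 a9 82 21 3b) = 60 7f; tag = H(5d 15 5c 5c 5c 60 7f) = 94d1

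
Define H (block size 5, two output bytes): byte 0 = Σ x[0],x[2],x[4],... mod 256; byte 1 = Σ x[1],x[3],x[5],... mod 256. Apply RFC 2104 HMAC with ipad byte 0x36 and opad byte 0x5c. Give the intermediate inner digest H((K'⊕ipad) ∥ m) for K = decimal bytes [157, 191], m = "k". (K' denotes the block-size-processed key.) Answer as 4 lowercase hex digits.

172a

Key decimal bytes [157, 191] = 9d bf is 2 bytes ≤ B = 5; zero-pad to 5 bytes: K' = 9d bf 00 00 00.
K' ⊕ ipad = ab 89 36 36 36.
Inner input = ab 89 36 36 36 ∥ 6b.
Inner hash: even-index sum = 279 mod 256 = 23; odd-index sum = 298 mod 256 = 42 → 17 2a.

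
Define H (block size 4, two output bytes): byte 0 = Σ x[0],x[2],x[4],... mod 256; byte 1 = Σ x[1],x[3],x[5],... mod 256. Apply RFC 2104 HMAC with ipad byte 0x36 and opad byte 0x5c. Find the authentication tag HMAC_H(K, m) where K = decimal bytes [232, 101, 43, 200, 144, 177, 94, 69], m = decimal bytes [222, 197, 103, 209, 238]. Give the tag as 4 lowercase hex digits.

59bc

Key decimal bytes [232, 101, 43, 200, 144, 177, 94, 69] = e8 65 2b c8 90 b1 5e 45 is 8 bytes > B = 4, so hash it first: H(key) = 01 23, then zero-pad to 4 bytes: K' = 01 23 00 00.
K' ⊕ ipad = 37 15 36 36.  K' ⊕ opad = 5d 7f 5c 5c.
Inner input = (K'⊕ipad) ∥ m = 37 15 36 36 ∥ de c5 67 d1 ee.
Inner hash: even-index sum = 672 mod 256 = 160; odd-index sum = 481 mod 256 = 225 → a0 e1.
Outer input = (K'⊕opad) ∥ inner = 5d 7f 5c 5c ∥ a0 e1.
Outer hash (tag): even-index sum = 345 mod 256 = 89; odd-index sum = 444 mod 256 = 188 → 59 bc.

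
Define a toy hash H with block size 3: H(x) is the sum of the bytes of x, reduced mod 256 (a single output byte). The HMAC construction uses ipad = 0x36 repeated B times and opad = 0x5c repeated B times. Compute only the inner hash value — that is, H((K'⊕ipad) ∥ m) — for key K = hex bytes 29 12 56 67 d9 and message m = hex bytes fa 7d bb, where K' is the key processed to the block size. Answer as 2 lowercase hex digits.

85

Key hex bytes 29 12 56 67 d9 is 5 bytes > B = 3, so hash it first: H(key) = d1, then zero-pad to 3 bytes: K' = d1 00 00.
K' ⊕ ipad = e7 36 36.
Inner input = e7 36 36 ∥ fa 7d bb.
Inner hash: sum = 231+54+54+250+125+187 = 901; mod 256 = 133 → 85.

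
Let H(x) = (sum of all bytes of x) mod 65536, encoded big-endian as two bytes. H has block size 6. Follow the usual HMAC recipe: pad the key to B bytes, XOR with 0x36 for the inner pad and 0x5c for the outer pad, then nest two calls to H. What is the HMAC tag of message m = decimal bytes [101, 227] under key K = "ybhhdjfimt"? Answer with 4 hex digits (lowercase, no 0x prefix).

02b0

Key "ybhhdjfimt" = 79 62 68 68 64 6a 66 69 6d 74 is 10 bytes > B = 6, so hash it first: H(key) = 04 29, then zero-pad to 6 bytes: K' = 04 29 00 00 00 00.
K' ⊕ ipad = 32 1f 36 36 36 36.  K' ⊕ opad = 58 75 5c 5c 5c 5c.
Inner input = (K'⊕ipad) ∥ m = 32 1f 36 36 36 36 ∥ 65 e3.
Inner hash: sum = 50+31+54+54+54+54+101+227 = 625 → 02 71.
Outer input = (K'⊕opad) ∥ inner = 58 75 5c 5c 5c 5c ∥ 02 71.
Outer hash (tag): sum = 88+117+92+92+92+92+2+113 = 688 → 02 b0.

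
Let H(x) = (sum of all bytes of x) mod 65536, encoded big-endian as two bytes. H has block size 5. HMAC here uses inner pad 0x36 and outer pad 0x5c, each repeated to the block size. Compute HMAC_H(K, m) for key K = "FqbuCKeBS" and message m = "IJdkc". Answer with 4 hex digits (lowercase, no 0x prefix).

Key "FqbuCKeBS" = 46 71 62 75 43 4b 65 42 53 is 9 bytes > B = 5, so hash it first: H(key) = 03 16, then zero-pad to 5 bytes: K' = 03 16 00 00 00.
K' ⊕ ipad = 35 20 36 36 36.  K' ⊕ opad = 5f 4a 5c 5c 5c.
Inner input = (K'⊕ipad) ∥ m = 35 20 36 36 36 ∥ 49 4a 64 6b 63.
Inner hash: sum = 53+32+54+54+54+73+74+100+107+99 = 700 → 02 bc.
Outer input = (K'⊕opad) ∥ inner = 5f 4a 5c 5c 5c ∥ 02 bc.
Outer hash (tag): sum = 95+74+92+92+92+2+188 = 635 → 02 7b.

027b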